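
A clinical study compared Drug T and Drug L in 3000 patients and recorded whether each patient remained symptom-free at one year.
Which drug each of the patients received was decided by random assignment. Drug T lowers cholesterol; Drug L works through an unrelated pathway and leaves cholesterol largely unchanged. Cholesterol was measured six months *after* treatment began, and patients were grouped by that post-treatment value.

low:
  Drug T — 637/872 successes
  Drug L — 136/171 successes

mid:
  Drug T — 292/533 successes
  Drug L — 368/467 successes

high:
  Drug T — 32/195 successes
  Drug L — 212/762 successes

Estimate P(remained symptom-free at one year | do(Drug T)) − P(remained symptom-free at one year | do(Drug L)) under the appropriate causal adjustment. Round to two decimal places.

+0.09

Cholesterol is downstream of the drug. One should not condition on a consequence of treatment, so the overall rates are the right comparison.
The causal difference is the pooled difference: 0.601 − 0.511 = +0.089.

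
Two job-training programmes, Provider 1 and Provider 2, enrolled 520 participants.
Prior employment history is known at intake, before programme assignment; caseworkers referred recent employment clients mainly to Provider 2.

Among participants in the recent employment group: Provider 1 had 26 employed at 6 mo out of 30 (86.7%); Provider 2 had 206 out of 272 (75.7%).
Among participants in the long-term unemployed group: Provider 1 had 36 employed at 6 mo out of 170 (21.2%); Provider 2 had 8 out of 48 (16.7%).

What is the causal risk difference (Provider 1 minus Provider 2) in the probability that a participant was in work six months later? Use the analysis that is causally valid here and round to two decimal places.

Here prior employment history is a common cause — it drives both which programme a case falls under and the outcome. The crude comparison mixes populations; the stratum-specific rates are the causally relevant ones.
Adjusting over the population distribution of prior employment history: 0.581·(0.867−0.757) + 0.419·(0.212−0.167) = +0.082.

+0.08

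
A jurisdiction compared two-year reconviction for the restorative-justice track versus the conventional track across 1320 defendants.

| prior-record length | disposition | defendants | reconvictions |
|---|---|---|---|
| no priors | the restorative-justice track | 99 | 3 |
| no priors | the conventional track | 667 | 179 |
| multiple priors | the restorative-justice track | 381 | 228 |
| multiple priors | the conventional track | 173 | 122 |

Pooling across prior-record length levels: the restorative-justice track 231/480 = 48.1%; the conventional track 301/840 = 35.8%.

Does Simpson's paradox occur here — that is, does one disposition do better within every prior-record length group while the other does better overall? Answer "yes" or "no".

yes

Within each prior-record length level (no priors 3.0% vs 26.8%; multiple priors 59.8% vs 70.5%), the restorative-justice track has the lower rate every time. Pooled: 48.1% vs 35.8% — the conventional track has the lower rate overall. The two comparisons disagree.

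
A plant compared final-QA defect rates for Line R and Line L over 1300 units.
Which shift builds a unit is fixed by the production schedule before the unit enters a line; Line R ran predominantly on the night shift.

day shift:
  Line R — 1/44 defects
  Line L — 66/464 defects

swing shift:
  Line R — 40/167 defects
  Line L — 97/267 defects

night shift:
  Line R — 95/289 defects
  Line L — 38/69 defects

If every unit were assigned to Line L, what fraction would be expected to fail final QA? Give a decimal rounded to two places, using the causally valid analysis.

0.33

Nothing the line does changes shift; the imbalance is an allocation artefact. With shift also predicting the outcome, the pooled figure is confounded, and the within-stratum comparison is the causal one.
Standardising Line L to the population shift mix: 0.391·66/464 + 0.334·97/267 + 0.275·38/69 = 0.329.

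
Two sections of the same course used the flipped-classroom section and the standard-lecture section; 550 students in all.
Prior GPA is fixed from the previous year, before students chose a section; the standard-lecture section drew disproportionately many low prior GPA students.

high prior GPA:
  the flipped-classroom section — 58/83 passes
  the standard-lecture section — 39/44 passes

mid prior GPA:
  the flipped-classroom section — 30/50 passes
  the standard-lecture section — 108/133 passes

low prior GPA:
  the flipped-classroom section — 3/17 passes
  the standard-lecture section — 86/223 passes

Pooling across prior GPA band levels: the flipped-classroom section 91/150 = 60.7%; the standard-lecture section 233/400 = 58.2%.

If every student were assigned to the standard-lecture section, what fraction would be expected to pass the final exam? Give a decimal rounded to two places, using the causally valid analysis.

Nothing the teaching method does changes prior GPA band; the imbalance is an allocation artefact. With prior GPA band also predicting the outcome, the pooled figure is confounded, and the within-stratum comparison is the causal one.
Standardising the standard-lecture section to the population prior GPA band mix: 0.231·39/44 + 0.333·108/133 + 0.436·86/223 = 0.643.

0.64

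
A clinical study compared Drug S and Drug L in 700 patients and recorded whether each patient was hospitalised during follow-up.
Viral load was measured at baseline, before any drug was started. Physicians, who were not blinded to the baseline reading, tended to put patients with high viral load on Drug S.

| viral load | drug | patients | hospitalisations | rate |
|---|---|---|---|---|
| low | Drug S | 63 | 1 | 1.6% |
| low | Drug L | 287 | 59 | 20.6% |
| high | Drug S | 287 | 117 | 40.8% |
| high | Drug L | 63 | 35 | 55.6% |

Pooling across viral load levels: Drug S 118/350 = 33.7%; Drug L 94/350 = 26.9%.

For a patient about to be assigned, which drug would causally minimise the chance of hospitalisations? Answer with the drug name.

Here viral load is a common cause — it drives both which drug a case falls under and the outcome. The crude comparison mixes populations; the stratum-specific rates are the causally relevant ones.
Within each level — low: 1.6% vs 20.6%; high: 40.8% vs 55.6% — Drug S is lower every time.

Drug S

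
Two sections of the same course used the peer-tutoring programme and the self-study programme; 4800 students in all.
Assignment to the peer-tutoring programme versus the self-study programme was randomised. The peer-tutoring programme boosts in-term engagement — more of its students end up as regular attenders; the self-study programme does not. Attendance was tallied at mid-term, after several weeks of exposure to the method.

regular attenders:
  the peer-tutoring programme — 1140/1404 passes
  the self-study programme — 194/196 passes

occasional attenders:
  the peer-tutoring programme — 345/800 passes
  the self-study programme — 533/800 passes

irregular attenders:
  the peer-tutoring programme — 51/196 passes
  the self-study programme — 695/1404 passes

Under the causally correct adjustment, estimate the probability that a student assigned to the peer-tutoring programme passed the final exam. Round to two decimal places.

The mid-term attendance-specific comparison favours the self-study programme throughout, but the pooled figures favour the peer-tutoring programme. The question is whether to condition on mid-term attendance.
The distribution of mid-term attendance is itself part of what the teaching method does — it is an intermediate outcome. Holding it fixed would remove that part of the effect; the total effect is the pooled difference.
So P(outcome | do(the peer-tutoring programme)) is just the pooled rate for the peer-tutoring programme: 1536/2400 = 0.640.

0.64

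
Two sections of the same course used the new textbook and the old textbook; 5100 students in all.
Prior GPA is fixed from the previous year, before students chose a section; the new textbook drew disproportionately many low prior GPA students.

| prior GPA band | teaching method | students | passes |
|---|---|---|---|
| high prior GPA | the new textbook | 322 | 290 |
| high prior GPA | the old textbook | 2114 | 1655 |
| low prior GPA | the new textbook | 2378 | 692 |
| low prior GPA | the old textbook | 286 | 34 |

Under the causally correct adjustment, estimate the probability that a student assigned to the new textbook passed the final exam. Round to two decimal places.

0.58

Prior GPA band satisfies the back-door criterion: it is not a descendant of the teaching method, and it blocks the spurious path from teaching method to outcome. Adjusting for it (i.e., using the within-prior GPA band rates) gives the causal effect.
Standardising the new textbook to the population prior GPA band mix: 0.478·290/322 + 0.522·692/2378 = 0.582.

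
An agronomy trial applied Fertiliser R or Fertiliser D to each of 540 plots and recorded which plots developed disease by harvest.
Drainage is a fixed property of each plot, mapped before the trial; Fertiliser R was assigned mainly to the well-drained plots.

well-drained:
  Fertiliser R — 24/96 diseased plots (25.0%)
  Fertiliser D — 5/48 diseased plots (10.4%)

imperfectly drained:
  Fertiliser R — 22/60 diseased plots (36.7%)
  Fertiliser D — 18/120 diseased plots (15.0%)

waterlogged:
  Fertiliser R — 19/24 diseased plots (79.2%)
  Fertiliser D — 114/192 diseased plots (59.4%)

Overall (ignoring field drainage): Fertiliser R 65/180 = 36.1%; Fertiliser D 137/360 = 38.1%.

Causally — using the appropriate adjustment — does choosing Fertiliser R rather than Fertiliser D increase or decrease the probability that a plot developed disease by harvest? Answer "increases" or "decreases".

Field drainage satisfies the back-door criterion: it is not a descendant of the fertiliser, and it blocks the spurious path from fertiliser to outcome. Adjusting for it (i.e., using the within-field drainage rates) gives the causal effect.
Within each level — well-drained: 25.0% vs 10.4%; imperfectly drained: 36.7% vs 15.0%; waterlogged: 79.2% vs 59.4% — Fertiliser D is lower every time.

increases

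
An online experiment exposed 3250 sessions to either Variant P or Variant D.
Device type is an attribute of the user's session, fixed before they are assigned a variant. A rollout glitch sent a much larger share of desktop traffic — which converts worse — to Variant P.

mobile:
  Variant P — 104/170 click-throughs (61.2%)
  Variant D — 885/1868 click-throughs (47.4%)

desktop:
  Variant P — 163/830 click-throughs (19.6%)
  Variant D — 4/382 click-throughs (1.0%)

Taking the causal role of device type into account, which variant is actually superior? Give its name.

The stratified and pooled comparisons disagree (Variant P wins within each device type; Variant D wins overall), so the answer turns on the causal role of device type.
Device type satisfies the back-door criterion: it is not a descendant of the variant, and it blocks the spurious path from variant to outcome. Adjusting for it (i.e., using the within-device type rates) gives the causal effect.
Within each level — mobile: 61.2% vs 47.4%; desktop: 19.6% vs 1.0% — Variant P is higher every time.

Variant P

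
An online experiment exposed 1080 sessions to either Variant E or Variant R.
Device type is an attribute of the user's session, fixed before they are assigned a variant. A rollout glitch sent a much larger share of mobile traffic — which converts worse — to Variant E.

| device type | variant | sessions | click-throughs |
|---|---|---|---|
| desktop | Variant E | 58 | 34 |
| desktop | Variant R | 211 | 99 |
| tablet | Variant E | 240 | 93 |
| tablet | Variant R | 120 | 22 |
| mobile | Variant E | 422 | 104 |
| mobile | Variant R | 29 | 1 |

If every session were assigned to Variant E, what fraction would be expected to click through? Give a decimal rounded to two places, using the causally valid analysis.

Since device type is a pre-existing factor (not a product of the variant) and it affects the outcome on its own, it is a confounder. The stratified rates, not the pooled rate, identify the causal effect.
Standardising Variant E to the population device type mix: 0.249·34/58 + 0.333·93/240 + 0.418·104/422 = 0.378.

0.38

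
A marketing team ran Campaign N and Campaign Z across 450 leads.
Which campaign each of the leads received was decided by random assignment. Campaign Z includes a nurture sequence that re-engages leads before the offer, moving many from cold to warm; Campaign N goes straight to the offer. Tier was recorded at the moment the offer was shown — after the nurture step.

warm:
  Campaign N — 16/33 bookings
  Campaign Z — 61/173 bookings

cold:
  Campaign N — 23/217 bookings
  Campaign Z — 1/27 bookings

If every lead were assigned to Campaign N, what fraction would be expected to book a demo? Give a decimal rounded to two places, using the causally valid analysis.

0.16

Within every engagement tier level Campaign N has the higher rate, yet pooled Campaign Z does — Simpson's reversal.
Engagement tier lies on the pathway campaign → engagement tier → outcome, so adjusting for it blocks the indirect effect. For the total causal effect of campaign, use the unadjusted pooled rates.
So P(outcome | do(Campaign N)) is just the pooled rate for Campaign N: 39/250 = 0.156.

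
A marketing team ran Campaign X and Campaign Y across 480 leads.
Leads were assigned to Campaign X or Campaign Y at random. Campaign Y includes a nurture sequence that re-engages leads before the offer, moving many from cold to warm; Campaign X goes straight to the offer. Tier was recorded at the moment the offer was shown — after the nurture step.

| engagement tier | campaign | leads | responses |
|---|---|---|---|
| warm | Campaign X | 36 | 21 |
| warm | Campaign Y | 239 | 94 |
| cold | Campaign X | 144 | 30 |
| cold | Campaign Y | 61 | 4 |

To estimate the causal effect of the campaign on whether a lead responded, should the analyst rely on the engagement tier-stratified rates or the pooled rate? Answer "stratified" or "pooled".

pooled

Engagement tier here is a post-treatment variable shaped by the campaign; conditioning on it would introduce bias rather than remove it. The overall comparison is the causal one.
Pooled: Campaign X 28.3% vs Campaign Y 32.7%; Campaign Y is higher overall.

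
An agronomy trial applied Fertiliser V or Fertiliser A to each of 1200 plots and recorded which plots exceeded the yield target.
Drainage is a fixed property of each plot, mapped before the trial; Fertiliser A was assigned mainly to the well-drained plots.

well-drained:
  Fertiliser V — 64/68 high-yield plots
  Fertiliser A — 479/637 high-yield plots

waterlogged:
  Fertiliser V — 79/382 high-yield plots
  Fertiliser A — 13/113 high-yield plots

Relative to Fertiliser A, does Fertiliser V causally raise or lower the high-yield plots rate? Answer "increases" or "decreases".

The field drainage-specific comparison favours Fertiliser V throughout, but the pooled figures favour Fertiliser A. The question is whether to condition on field drainage.
Here field drainage is a common cause — it drives both which fertiliser a case falls under and the outcome. The crude comparison mixes populations; the stratum-specific rates are the causally relevant ones.
Within each level — well-drained: 94.1% vs 75.2%; waterlogged: 20.7% vs 11.5% — Fertiliser V is higher every time.

increases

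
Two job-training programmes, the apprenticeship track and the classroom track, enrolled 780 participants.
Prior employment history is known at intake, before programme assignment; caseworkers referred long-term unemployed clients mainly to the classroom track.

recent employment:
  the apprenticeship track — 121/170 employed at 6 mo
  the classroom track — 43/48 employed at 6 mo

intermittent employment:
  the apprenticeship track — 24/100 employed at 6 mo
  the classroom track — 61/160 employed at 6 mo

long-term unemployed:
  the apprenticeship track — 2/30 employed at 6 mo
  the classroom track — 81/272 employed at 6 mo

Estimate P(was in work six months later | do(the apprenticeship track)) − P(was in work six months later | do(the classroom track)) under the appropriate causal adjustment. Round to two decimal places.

-0.19

Since prior employment history is a pre-existing factor (not a product of the programme) and it affects the outcome on its own, it is a confounder. The stratified rates, not the pooled rate, identify the causal effect.
Adjusting over the population distribution of prior employment history: 0.279·(0.712−0.896) + 0.333·(0.240−0.381) + 0.387·(0.067−0.298) = -0.188.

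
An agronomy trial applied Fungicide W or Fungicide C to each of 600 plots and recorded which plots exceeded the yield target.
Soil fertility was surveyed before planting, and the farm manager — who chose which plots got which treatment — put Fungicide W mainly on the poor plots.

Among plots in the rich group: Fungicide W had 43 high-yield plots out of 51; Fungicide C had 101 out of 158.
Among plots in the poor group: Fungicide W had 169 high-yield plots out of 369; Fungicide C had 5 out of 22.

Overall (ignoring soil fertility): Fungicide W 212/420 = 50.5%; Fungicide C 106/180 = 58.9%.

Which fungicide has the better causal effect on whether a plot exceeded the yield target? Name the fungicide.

Fungicide W

Nothing the fungicide does changes soil fertility; the imbalance is an allocation artefact. With soil fertility also predicting the outcome, the pooled figure is confounded, and the within-stratum comparison is the causal one.
Within each level — rich: 84.3% vs 63.9%; poor: 45.8% vs 22.7% — Fungicide W is higher every time.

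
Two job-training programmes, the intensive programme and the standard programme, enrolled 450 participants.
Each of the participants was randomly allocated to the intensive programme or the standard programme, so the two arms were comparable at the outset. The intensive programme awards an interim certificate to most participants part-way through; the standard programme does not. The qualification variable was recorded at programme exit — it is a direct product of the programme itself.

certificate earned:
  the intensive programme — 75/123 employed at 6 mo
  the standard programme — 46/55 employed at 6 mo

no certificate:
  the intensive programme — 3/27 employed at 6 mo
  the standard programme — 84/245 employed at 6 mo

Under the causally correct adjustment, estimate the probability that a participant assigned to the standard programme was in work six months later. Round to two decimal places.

Stratifying would compare programmes among participants the programmes themselves sorted into qualification attained during the programme groups — a form of selection on an intermediate. The unconditioned pooled rates give the total causal effect.
So P(outcome | do(the standard programme)) is just the pooled rate for the standard programme: 130/300 = 0.433.

0.43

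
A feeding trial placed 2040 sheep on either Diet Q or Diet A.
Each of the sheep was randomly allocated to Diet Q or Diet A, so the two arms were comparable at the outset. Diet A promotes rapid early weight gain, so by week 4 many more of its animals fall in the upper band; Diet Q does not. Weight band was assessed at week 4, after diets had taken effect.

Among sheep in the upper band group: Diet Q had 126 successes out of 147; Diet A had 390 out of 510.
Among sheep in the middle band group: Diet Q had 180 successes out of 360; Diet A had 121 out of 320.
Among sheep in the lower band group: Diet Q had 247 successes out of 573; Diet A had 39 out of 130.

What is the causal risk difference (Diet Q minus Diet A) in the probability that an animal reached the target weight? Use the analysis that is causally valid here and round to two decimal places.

Because the diet influences week-4 weight band, week-4 weight band is a post-treatment mediator, not a confounder. Stratifying on it would bias the estimate; the causal effect is the crude pooled difference.
The causal difference is the pooled difference: 0.512 − 0.573 = -0.061.

-0.06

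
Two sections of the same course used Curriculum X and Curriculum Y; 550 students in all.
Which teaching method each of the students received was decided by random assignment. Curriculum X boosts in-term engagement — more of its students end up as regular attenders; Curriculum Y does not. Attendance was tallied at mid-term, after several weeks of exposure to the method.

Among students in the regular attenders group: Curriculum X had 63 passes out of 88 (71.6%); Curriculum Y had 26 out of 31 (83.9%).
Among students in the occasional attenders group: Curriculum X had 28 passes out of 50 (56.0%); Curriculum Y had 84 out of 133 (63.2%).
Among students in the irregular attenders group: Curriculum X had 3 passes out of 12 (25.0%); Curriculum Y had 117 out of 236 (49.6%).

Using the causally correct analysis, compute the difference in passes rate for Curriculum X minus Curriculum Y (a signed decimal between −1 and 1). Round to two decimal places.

Mid-term attendance lies on the pathway teaching method → mid-term attendance → outcome, so adjusting for it blocks the indirect effect. For the total causal effect of teaching method, use the unadjusted pooled rates.
The causal difference is the pooled difference: 0.627 − 0.568 = +0.059.

+0.06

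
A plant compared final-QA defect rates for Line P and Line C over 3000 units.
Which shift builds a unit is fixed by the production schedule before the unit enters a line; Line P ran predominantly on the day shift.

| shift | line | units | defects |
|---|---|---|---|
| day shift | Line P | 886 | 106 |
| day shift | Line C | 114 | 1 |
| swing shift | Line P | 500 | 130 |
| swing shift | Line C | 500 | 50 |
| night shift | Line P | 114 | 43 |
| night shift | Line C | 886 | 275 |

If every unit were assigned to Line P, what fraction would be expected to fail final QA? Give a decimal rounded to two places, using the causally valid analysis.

Since shift is a pre-existing factor (not a product of the line) and it affects the outcome on its own, it is a confounder. The stratified rates, not the pooled rate, identify the causal effect.
Standardising Line P to the population shift mix: 0.333·106/886 + 0.333·130/500 + 0.333·43/114 = 0.252.

0.25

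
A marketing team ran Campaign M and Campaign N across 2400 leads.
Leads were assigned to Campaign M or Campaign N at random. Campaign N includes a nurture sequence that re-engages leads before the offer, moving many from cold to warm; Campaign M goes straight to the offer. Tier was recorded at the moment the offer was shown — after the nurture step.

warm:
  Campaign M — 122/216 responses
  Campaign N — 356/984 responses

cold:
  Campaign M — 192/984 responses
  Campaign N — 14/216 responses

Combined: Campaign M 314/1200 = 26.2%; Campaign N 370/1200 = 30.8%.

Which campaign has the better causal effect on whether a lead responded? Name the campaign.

Engagement tier lies on the pathway campaign → engagement tier → outcome, so adjusting for it blocks the indirect effect. For the total causal effect of campaign, use the unadjusted pooled rates.
Pooled: Campaign M 26.2% vs Campaign N 30.8%; Campaign N is higher overall.

Campaign N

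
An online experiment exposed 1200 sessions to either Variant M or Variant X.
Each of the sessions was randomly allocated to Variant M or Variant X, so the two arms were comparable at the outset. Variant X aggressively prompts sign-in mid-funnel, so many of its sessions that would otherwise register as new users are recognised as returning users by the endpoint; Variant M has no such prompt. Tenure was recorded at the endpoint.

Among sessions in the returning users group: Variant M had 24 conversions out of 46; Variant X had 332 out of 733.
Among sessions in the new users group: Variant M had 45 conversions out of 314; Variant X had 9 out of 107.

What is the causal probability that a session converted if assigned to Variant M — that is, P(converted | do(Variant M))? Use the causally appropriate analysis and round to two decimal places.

0.19

Variant M is higher inside every user tenure stratum but Variant X is higher in aggregate. Whether to stratify depends on how user tenure relates to the variant.
User tenure is downstream of the variant. One should not condition on a consequence of treatment, so the overall rates are the right comparison.
So P(outcome | do(Variant M)) is just the pooled rate for Variant M: 69/360 = 0.192.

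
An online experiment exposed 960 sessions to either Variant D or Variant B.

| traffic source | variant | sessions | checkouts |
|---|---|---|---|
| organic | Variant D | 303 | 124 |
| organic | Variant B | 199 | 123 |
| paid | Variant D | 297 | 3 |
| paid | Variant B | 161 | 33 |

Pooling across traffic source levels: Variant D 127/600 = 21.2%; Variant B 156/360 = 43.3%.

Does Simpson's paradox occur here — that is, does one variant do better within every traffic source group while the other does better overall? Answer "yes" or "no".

no

Within each traffic source level (organic 40.9% vs 61.8%; paid 1.0% vs 20.5%), Variant B has the higher rate every time. Pooled: 21.2% vs 43.3% — Variant B has the higher rate overall. They agree.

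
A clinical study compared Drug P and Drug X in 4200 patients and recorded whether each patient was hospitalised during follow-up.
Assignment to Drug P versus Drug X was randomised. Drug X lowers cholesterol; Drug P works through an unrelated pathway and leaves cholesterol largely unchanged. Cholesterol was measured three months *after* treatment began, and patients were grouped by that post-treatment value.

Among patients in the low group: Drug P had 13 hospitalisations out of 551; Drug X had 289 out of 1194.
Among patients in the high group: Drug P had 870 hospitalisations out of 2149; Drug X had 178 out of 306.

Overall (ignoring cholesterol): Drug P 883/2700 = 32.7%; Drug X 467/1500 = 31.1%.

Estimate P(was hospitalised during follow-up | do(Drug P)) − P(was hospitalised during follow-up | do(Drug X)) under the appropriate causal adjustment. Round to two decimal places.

The stratified and pooled comparisons disagree (Drug P wins within each cholesterol; Drug X wins overall), so the answer turns on the causal role of cholesterol.
Cholesterol lies on the pathway drug → cholesterol → outcome, so adjusting for it blocks the indirect effect. For the total causal effect of drug, use the unadjusted pooled rates.
The causal difference is the pooled difference: 0.327 − 0.311 = +0.016.

+0.02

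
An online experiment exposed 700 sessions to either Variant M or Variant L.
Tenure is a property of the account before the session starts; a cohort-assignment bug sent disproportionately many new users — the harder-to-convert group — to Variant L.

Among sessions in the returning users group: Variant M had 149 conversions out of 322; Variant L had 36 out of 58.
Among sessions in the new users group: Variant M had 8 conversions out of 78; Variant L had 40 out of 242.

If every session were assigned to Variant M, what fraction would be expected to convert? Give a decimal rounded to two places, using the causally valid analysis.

Since user tenure is a pre-existing factor (not a product of the variant) and it affects the outcome on its own, it is a confounder. The stratified rates, not the pooled rate, identify the causal effect.
Standardising Variant M to the population user tenure mix: 0.543·149/322 + 0.457·8/78 = 0.298.

0.30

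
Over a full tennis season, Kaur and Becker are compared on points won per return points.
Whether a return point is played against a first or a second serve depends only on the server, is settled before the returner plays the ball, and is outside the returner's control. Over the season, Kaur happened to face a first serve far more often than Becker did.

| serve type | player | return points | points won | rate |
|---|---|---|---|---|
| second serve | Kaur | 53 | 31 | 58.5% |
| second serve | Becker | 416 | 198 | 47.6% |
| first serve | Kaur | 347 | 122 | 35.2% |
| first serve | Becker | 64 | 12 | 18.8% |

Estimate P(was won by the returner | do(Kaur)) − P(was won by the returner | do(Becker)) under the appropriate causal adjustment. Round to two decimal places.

+0.13

Serve type satisfies the back-door criterion: it is not a descendant of the player, and it blocks the spurious path from player to outcome. Adjusting for it (i.e., using the within-serve type rates) gives the causal effect.
Adjusting over the population distribution of serve type: 0.533·(0.585−0.476) + 0.467·(0.352−0.188) = +0.135.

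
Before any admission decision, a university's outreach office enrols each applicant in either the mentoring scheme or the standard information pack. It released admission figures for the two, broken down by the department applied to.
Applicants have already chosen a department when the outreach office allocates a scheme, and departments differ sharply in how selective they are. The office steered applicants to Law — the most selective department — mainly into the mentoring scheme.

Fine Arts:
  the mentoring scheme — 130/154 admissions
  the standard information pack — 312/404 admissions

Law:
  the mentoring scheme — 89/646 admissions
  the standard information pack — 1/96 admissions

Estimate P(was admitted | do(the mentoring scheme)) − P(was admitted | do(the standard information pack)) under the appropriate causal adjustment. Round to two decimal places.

+0.10

Within every department level the mentoring scheme has the higher rate, yet pooled the standard information pack does — Simpson's reversal.
Department satisfies the back-door criterion: it is not a descendant of the outreach scheme, and it blocks the spurious path from outreach scheme to outcome. Adjusting for it (i.e., using the within-department rates) gives the causal effect.
Adjusting over the population distribution of department: 0.429·(0.844−0.772) + 0.571·(0.138−0.010) = +0.104.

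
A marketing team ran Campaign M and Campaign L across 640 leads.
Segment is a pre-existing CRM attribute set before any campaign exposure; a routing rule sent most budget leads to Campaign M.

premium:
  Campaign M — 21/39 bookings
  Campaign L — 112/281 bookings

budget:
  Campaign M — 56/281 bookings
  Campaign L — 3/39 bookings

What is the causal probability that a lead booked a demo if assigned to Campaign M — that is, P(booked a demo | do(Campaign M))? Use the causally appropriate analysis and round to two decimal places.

The stratified and pooled comparisons disagree (Campaign M wins within each customer segment; Campaign L wins overall), so the answer turns on the causal role of customer segment.
Customer segment is set before the campaign has any effect — it is not caused by the campaign — and it independently drives the outcome. That makes it a confounder, so the causal comparison is within customer segment levels.
Standardising Campaign M to the population customer segment mix: 0.500·21/39 + 0.500·56/281 = 0.369.

0.37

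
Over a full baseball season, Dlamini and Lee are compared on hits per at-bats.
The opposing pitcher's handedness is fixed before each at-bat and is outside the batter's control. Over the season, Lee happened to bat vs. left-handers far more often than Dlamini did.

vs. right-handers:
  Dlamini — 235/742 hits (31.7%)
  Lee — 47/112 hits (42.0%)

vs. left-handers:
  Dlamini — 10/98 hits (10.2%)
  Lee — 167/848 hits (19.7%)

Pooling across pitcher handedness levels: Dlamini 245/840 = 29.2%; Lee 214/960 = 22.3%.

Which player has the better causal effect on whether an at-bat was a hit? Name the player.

Lee

Within every pitcher handedness level Lee has the higher rate, yet pooled Dlamini does — Simpson's reversal.
Here pitcher handedness is a common cause — it drives both which player a case falls under and the outcome. The crude comparison mixes populations; the stratum-specific rates are the causally relevant ones.
Within each level — vs. right-handers: 31.7% vs 42.0%; vs. left-handers: 10.2% vs 19.7% — Lee is higher every time.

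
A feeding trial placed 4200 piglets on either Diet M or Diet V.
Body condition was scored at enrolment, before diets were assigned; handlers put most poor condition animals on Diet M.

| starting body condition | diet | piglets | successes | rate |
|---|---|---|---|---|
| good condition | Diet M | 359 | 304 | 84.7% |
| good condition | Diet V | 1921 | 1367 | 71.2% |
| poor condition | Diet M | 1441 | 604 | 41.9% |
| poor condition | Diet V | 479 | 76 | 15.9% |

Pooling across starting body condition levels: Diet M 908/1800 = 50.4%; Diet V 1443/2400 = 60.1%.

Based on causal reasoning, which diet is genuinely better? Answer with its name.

Diet M

The imbalance in starting body condition arose from how piglets were allocated, not from anything the diet did; and starting body condition independently affects the outcome. The pooled gap is confounded — condition on starting body condition.
Within each level — good condition: 84.7% vs 71.2%; poor condition: 41.9% vs 15.9% — Diet M is higher every time.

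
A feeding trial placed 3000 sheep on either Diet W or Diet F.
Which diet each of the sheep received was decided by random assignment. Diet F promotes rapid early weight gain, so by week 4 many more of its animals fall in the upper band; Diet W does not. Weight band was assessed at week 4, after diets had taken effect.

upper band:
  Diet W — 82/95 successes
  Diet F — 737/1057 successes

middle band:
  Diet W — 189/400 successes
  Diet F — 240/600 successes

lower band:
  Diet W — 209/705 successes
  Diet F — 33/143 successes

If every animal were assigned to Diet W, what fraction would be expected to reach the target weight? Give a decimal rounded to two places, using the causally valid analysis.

The week-4 weight band-specific comparison favours Diet W throughout, but the pooled figures favour Diet F. The question is whether to condition on week-4 weight band.
Week-4 weight band is recorded after the diet and is itself shifted by it — it sits on the causal path from diet to outcome. Conditioning on a mediator would strip out part of the effect we want; the pooled comparison gives the total causal effect.
So P(outcome | do(Diet W)) is just the pooled rate for Diet W: 480/1200 = 0.400.

0.40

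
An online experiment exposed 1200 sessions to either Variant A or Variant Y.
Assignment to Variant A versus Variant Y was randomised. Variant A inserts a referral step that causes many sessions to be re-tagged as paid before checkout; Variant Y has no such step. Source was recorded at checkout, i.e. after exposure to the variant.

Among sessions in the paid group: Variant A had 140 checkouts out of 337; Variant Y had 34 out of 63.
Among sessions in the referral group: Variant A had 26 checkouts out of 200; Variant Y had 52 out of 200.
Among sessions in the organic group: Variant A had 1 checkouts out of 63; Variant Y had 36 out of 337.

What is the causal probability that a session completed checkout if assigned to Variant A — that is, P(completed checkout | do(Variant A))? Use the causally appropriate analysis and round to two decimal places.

Traffic source is downstream of the variant. One should not condition on a consequence of treatment, so the overall rates are the right comparison.
So P(outcome | do(Variant A)) is just the pooled rate for Variant A: 167/600 = 0.278.

0.28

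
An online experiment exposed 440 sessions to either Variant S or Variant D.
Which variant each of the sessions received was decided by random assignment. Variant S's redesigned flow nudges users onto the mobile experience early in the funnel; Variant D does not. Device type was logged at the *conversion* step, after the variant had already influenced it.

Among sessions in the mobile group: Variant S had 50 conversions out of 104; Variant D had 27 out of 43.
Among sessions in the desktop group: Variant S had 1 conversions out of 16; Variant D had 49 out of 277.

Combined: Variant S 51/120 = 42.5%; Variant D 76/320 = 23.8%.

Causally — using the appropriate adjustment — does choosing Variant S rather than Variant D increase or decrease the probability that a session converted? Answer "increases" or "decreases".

The device type-specific comparison favours Variant D throughout, but the pooled figures favour Variant S. The question is whether to condition on device type.
Stratifying would compare variants among sessions the variants themselves sorted into device type groups — a form of selection on an intermediate. The unconditioned pooled rates give the total causal effect.
Pooled: Variant S 42.5% vs Variant D 23.8%; Variant S is higher overall.

increases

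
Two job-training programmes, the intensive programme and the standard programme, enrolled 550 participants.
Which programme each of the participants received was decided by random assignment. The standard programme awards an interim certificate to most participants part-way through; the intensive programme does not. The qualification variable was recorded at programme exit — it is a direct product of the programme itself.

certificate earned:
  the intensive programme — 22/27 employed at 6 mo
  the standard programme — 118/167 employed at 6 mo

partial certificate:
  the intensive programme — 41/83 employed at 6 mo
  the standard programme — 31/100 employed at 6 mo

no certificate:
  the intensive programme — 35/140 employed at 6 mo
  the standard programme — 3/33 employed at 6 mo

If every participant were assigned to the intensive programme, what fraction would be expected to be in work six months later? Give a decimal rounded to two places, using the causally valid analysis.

Stratifying would compare programmes among participants the programmes themselves sorted into qualification attained during the programme groups — a form of selection on an intermediate. The unconditioned pooled rates give the total causal effect.
So P(outcome | do(the intensive programme)) is just the pooled rate for the intensive programme: 98/250 = 0.392.

0.39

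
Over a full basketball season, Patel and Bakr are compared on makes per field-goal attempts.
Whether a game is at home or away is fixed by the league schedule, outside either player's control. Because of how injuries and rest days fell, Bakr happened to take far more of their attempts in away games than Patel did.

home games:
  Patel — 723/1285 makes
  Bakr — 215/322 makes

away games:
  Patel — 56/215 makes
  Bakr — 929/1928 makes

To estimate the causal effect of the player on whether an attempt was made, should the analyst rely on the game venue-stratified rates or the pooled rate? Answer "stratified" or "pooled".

stratified

Since game venue is a pre-existing factor (not a product of the player) and it affects the outcome on its own, it is a confounder. The stratified rates, not the pooled rate, identify the causal effect.
Within each level — home games: 56.3% vs 66.8%; away games: 26.0% vs 48.2% — Bakr is higher every time.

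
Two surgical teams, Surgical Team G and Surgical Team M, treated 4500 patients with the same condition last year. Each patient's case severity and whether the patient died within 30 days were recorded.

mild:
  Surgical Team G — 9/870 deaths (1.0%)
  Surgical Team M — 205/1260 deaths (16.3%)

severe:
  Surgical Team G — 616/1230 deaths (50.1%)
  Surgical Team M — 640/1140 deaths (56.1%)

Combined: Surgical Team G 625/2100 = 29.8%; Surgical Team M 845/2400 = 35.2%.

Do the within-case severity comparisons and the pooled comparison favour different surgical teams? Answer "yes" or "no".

no

Within each case severity level (mild 1.0% vs 16.3%; severe 50.1% vs 56.1%), Surgical Team G has the lower rate every time. Pooled: 29.8% vs 35.2% — Surgical Team G has the lower rate overall. They agree.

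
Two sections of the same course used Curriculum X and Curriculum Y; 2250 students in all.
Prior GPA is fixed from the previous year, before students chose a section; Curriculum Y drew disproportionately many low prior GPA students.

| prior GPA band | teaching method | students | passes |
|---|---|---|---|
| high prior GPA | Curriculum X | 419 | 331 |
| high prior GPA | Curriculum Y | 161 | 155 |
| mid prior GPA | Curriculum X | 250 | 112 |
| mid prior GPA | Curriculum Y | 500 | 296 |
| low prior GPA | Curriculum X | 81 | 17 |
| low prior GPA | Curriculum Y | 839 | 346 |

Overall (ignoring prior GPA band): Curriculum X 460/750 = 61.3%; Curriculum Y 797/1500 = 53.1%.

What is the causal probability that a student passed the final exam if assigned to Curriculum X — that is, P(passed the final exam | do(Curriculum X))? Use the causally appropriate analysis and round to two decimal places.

Here prior GPA band is a common cause — it drives both which teaching method a case falls under and the outcome. The crude comparison mixes populations; the stratum-specific rates are the causally relevant ones.
Standardising Curriculum X to the population prior GPA band mix: 0.258·331/419 + 0.333·112/250 + 0.409·17/81 = 0.439.

0.44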